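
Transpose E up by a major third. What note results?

G#

A third above E lands on the letter G.
A major third spans 4 semitones, so E moves to pitch class 8. On the letter G that is G#.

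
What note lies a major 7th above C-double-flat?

Bbb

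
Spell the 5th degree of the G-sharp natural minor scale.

D#

Degree 5 takes the letter 4 steps above G, which is D.
In natural minor, degree 5 sits 7 semitones above the tonic. G# + 7 semitones is pitch class 3, spelled on D as D#.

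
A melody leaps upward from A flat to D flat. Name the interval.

The letter names run A→D, a span of 3 letter steps, so the interval is some kind of fourth.
Ab to Db is 5 semitones. A perfect fourth is 5, so 5 makes it perfect.

perfect fourth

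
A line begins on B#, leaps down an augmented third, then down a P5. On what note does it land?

C

An augmented third down from B# is G (letter G, 5 semitones down).
A perfect fifth down from G is C (letter C, 7 semitones down).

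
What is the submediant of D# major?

Degree 6 takes the letter 5 steps above D, which is B.
In major, degree 6 sits 9 semitones above the tonic. D# + 9 semitones is pitch class 0, spelled on B as B#.

B#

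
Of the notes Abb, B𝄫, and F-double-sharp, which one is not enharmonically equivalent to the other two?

Bbb

In 12-tone equal temperament, enharmonic equivalents share a pitch class. Abb is pitch class 7; Bbb is pitch class 9; F## is pitch class 7.
Abb and F## share pitch class 7, while Bbb is pitch class 9.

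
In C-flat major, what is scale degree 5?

Gb

The Cb major scale runs Cb Db Eb Fb Gb Ab Bb.
Degree 5 is Gb.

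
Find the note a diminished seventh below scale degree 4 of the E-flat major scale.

B

Scale degree 4 of Eb major is Ab.
A diminished seventh (9 semitones) below Ab lands on the letter B, giving B.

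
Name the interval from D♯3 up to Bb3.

The letter names run D→B, a span of 5 letter steps, so the interval is some kind of sixth.
D# to Bb is 7 semitones. A major sixth is 9, so 7 makes it diminished.

diminished sixth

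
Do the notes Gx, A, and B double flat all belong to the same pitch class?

Yes

G## = pitch class 9 and A = pitch class 9 and Bbb = pitch class 9 — the same pitch class, so they are enharmonic equivalents.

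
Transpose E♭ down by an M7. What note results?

Fb

E down a major seventh is F, so the target letter is F.
From Eb, a major seventh is 11 semitones down: Fb.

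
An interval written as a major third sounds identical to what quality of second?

doubly augmented

A major third spans 4 semitones.
A second spanning 4 semitones is doubly augmented (the major second is 2).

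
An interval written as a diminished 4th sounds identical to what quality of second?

A diminished fourth spans 4 semitones.
A second spanning 4 semitones is doubly augmented (the major second is 2).

doubly augmented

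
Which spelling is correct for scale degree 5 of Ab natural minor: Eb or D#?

Eb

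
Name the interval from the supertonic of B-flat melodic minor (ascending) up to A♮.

major sixth

The supertonic of Bb melodic minor (ascending) is C.
C up to A: letters C→A make it a sixth; 9 semitones makes it major.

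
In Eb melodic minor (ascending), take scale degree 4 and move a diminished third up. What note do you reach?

Scale degree 4 of Eb melodic minor (ascending) is Ab.
A diminished third (2 semitones) above Ab lands on the letter C, giving Cbb.

Cbb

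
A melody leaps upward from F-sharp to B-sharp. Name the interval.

Counting letters F–G–A–B gives a fourth.
F#→B# = 6 semitones, 1 wider than the perfect fourth (5), so augmented.

augmented fourth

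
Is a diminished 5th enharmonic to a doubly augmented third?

A diminished fifth spans 6 semitones; a doubly augmented third spans 6.
They are enharmonically equivalent.

Yes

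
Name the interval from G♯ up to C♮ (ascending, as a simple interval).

Counting letters G–A–B–C gives a fourth.
G#→C = 4 semitones, 1 narrower than the perfect fourth (5), so diminished.

diminished fourth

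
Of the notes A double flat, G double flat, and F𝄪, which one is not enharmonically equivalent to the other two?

In 12-tone equal temperament, enharmonic equivalents share a pitch class. Abb is pitch class 7; Gbb is pitch class 5; F## is pitch class 7.
Abb and F## share pitch class 7, while Gbb is pitch class 5.

Gbb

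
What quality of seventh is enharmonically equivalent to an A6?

minor

An augmented sixth spans 10 semitones.
A seventh spanning 10 semitones is minor (the major seventh is 11).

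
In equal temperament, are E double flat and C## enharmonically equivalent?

Ebb = pitch class 2 and C## = pitch class 2 — the same pitch class, so they are enharmonic equivalents.

Yes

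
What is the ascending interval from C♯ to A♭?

The letter names run C→A, a span of 5 letter steps, so the interval is some kind of sixth.
C# to Ab is 7 semitones. A major sixth is 9, so 7 makes it diminished.

diminished sixth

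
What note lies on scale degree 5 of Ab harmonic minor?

Eb

Degree 5 takes the letter 4 steps above A, which is E.
In harmonic minor, degree 5 sits 7 semitones above the tonic. Ab + 7 semitones is pitch class 3, spelled on E as Eb.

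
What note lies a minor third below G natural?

G down a major third is Eb, so the target letter is E.
From G, a minor third is 3 semitones down: E.

E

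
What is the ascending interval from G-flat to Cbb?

Counting letters G–A–B–C gives a fourth.
Gb→Cbb = 4 semitones, 1 narrower than the perfect fourth (5), so diminished.

diminished fourth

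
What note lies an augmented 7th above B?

A##

B up a major seventh is A#, so the target letter is A.
From B, an augmented seventh is 12 semitones up: A##.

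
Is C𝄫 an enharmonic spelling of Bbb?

No

Cbb is pitch class 10; Bbb is pitch class 9.
The pitch classes differ (10 vs. 9), so they are not enharmonic equivalents.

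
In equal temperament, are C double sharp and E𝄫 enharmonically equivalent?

C## = pitch class 2 and Ebb = pitch class 2 — the same pitch class, so they are enharmonic equivalents.

Yes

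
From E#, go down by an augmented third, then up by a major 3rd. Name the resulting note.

E

An augmented third down from E# is C (letter C, 5 semitones down).
A major third up from C is E (letter E, 4 semitones up).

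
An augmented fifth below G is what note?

G down a perfect fifth is C, so the target letter is C.
From G, an augmented fifth is 8 semitones down: Cb.

Cb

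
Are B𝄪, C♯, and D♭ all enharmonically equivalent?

B## = pitch class 1 and C# = pitch class 1 and Db = pitch class 1 — the same pitch class, so they are enharmonic equivalents.

Yes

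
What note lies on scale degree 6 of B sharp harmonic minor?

G#

Degree 6 takes the letter 5 steps above B, which is G.
In harmonic minor, degree 6 sits 8 semitones above the tonic. B# + 8 semitones is pitch class 8, spelled on G as G#.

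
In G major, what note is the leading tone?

F#

Degree 7 takes the letter 6 steps above G, which is F.
In major, degree 7 sits 11 semitones above the tonic. G + 11 semitones is pitch class 6, spelled on F as F#.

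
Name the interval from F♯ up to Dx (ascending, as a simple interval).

augmented sixth

Counting letters F–G–A–B–C–D gives a sixth.
F#→D## = 10 semitones, 1 wider than the major sixth (9), so augmented.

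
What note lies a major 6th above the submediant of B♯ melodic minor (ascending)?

E##

The submediant of B# melodic minor (ascending) is G##.
A major sixth (9 semitones) above G## lands on the letter E, giving E##.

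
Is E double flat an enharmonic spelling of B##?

No

Two spellings are enharmonically equivalent only if they share a pitch class.
Here Ebb → 2, B## → 1; 1 ≠ 2, so they are not.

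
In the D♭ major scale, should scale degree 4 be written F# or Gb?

Gb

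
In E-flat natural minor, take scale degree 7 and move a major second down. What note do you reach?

Cb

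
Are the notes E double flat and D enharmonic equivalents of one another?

Yes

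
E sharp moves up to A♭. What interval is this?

doubly diminished fourth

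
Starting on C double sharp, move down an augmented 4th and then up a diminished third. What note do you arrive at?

An augmented fourth down from C## is G# (letter G, 6 semitones down).
A diminished third up from G# is Bb (letter B, 2 semitones up).

Bb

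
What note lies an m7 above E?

A seventh above E lands on the letter D.
A minor seventh spans 10 semitones, so E moves to pitch class 2. On the letter D that is D.

D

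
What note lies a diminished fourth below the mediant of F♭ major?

E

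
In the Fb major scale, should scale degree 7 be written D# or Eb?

Eb

Each scale degree takes a distinct letter name. Degree 7 of a scale on F must use the letter E.
Eb and D# are enharmonically the same pitch, but only Eb uses the letter E, so it is the correct spelling here.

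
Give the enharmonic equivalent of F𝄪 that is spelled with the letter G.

Plain G sits at the same pitch as F##, so on the letter G the same pitch needs a natural: G.

G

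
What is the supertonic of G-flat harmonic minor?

Degree 2 takes the letter 1 step above G, which is A.
In harmonic minor, degree 2 sits 2 semitones above the tonic. Gb + 2 semitones is pitch class 8, spelled on A as Ab.

Ab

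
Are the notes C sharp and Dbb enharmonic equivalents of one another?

No

Two spellings are enharmonically equivalent only if they share a pitch class.
Here C# → 1, Dbb → 0; 0 ≠ 1, so they are not.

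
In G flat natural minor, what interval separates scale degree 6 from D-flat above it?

Scale degree 6 of Gb natural minor is Ebb.
Ebb up to Db: letters E→D make it a seventh; 11 semitones makes it major.

major seventh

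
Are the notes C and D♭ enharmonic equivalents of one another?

No

C is pitch class 0; Db is pitch class 1.
The pitch classes differ (0 vs. 1), so they are not enharmonic equivalents.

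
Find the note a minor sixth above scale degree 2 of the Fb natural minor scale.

Ebb

Scale degree 2 of Fb natural minor is Gb.
A minor sixth (8 semitones) above Gb lands on the letter E, giving Ebb.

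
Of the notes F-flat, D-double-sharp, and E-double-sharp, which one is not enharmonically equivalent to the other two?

E##

In 12-tone equal temperament, enharmonic equivalents share a pitch class. Fb is pitch class 4; D## is pitch class 4; E## is pitch class 6.
Fb and D## share pitch class 4, while E## is pitch class 6.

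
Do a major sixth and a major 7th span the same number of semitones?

No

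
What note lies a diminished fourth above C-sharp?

C up a perfect fourth is F, so the target letter is F.
From C#, a diminished fourth is 4 semitones up: F.

F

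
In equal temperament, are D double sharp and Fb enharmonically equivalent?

Yes

D## is pitch class 4; Fb is pitch class 4.
All spellings map to pitch class 4, so they are enharmonically equivalent.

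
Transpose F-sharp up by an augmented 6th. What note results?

D##

F up a major sixth is D, so the target letter is D.
From F#, an augmented sixth is 10 semitones up: D##.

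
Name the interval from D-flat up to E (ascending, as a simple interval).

augmented second

The letter names run D→E, a span of 1 letter step, so the interval is some kind of second.
Db to E is 3 semitones. A major second is 2, so 3 makes it augmented.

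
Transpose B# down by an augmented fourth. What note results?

F#

B down a perfect fourth is F#, so the target letter is F.
From B#, an augmented fourth is 6 semitones down: F#.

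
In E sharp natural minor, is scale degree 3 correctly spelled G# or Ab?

Each scale degree takes a distinct letter name. Degree 3 of a scale on E must use the letter G.
G# and Ab are enharmonically the same pitch, but only G# uses the letter G, so it is the correct spelling here.

G#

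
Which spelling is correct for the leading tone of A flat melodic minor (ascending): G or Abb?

Each scale degree takes a distinct letter name. Degree 7 of a scale on A must use the letter G.
G and Abb are enharmonically the same pitch, but only G uses the letter G, so it is the correct spelling here.

G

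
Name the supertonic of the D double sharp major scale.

E##

Degree 2 takes the letter 1 step above D, which is E.
In major, degree 2 sits 2 semitones above the tonic. D## + 2 semitones is pitch class 6, spelled on E as E##.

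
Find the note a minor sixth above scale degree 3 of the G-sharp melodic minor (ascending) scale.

G

Scale degree 3 of G# melodic minor (ascending) is B.
A minor sixth (8 semitones) above B lands on the letter G, giving G.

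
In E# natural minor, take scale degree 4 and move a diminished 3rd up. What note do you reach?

C

Scale degree 4 of E# natural minor is A#.
A diminished third (2 semitones) above A# lands on the letter C, giving C.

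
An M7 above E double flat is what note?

E up a major seventh is D#, so the target letter is D.
From Ebb, a major seventh is 11 semitones up: Db.

Db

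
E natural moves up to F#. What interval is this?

major second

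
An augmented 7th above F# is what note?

E##

F up a major seventh is E, so the target letter is E.
From F#, an augmented seventh is 12 semitones up: E##.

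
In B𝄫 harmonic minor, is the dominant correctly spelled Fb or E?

Each scale degree takes a distinct letter name. Degree 5 of a scale on B must use the letter F.
Fb and E are enharmonically the same pitch, but only Fb uses the letter F, so it is the correct spelling here.

Fb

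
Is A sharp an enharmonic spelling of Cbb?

A# is pitch class 10; Cbb is pitch class 10.
All spellings map to pitch class 10, so they are enharmonically equivalent.

Yes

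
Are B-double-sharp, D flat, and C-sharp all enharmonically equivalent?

B## is pitch class 1; Db is pitch class 1; C# is pitch class 1.
All spellings map to pitch class 1, so they are enharmonically equivalent.

Yes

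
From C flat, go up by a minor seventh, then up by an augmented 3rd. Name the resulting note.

D

A minor seventh up from Cb is Bbb (letter B, 10 semitones up).
An augmented third up from Bbb is D (letter D, 5 semitones up).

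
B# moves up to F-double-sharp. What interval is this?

perfect fifth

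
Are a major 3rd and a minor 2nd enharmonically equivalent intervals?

No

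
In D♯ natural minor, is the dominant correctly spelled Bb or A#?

Each scale degree takes a distinct letter name. Degree 5 of a scale on D must use the letter A.
A# and Bb are enharmonically the same pitch, but only A# uses the letter A, so it is the correct spelling here.

A#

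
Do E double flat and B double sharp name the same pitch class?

Ebb is pitch class 2; B## is pitch class 1.
The pitch classes differ (2 vs. 1), so they are not enharmonic equivalents.

No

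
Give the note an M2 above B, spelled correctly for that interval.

A second above B lands on the letter C.
A major second spans 2 semitones, so B moves to pitch class 1. On the letter C that is C#.

C#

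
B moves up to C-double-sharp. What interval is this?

augmented second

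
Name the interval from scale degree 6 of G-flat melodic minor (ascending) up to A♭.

perfect fourth

Scale degree 6 of Gb melodic minor (ascending) is Eb.
Eb up to Ab: letters E→A make it a fourth; 5 semitones makes it perfect.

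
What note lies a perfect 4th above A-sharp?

D#

A fourth above A lands on the letter D.
A perfect fourth spans 5 semitones, so A# moves to pitch class 3. On the letter D that is D#.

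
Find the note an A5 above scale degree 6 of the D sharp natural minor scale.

F##

Scale degree 6 of D# natural minor is B.
An augmented fifth (8 semitones) above B lands on the letter F, giving F##.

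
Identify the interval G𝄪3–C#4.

diminished fourth

The letter names run G→C, a span of 3 letter steps, so the interval is some kind of fourth.
G## to C# is 4 semitones. A perfect fourth is 5, so 4 makes it diminished.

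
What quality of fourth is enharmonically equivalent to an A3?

An augmented third spans 5 semitones.
A fourth spanning 5 semitones is perfect (the perfect fourth is 5).

perfect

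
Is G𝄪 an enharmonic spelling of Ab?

G## is pitch class 9; Ab is pitch class 8.
The pitch classes differ (9 vs. 8), so they are not enharmonic equivalents.

No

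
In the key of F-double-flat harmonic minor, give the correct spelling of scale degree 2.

Gbb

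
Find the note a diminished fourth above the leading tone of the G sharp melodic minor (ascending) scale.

The leading tone of G# melodic minor (ascending) is F##.
A diminished fourth (4 semitones) above F## lands on the letter B, giving B.

B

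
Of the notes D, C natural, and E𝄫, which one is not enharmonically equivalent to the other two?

In 12-tone equal temperament, enharmonic equivalents share a pitch class. D is pitch class 2; C is pitch class 0; Ebb is pitch class 2.
D and Ebb share pitch class 2, while C is pitch class 0.

C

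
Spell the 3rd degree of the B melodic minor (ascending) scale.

D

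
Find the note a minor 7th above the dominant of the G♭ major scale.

The dominant of Gb major is Db.
A minor seventh (10 semitones) above Db lands on the letter C, giving Cb.

Cb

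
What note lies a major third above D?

F#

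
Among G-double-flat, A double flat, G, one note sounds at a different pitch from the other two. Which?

Gbb

In 12-tone equal temperament, enharmonic equivalents share a pitch class. Gbb is pitch class 5; Abb is pitch class 7; G is pitch class 7.
Abb and G share pitch class 7, while Gbb is pitch class 5.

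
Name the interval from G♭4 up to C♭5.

perfect fourth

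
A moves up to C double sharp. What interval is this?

augmented third

Counting letters A–B–C gives a third.
A→C## = 5 semitones, 1 wider than the major third (4), so augmented.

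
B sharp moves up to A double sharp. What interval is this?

major seventh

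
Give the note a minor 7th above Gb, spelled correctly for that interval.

G up a major seventh is F#, so the target letter is F.
From Gb, a minor seventh is 10 semitones up: Fb.

Fb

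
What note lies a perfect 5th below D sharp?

D down a perfect fifth is G, so the target letter is G.
From D#, a perfect fifth is 7 semitones down: G#.

G#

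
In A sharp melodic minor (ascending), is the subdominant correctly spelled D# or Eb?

Each scale degree takes a distinct letter name. Degree 4 of a scale on A must use the letter D.
D# and Eb are enharmonically the same pitch, but only D# uses the letter D, so it is the correct spelling here.

D#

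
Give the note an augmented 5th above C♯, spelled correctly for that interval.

A fifth above C lands on the letter G.
An augmented fifth spans 8 semitones, so C# moves to pitch class 9. On the letter G that is G##.

G##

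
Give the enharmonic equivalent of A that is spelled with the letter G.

Plain G sits 2 semitones below A, so on the letter G the same pitch needs a double sharp: G##.

G##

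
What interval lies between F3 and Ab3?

Counting letters F–G–A gives a third.
F→Ab = 3 semitones, 1 narrower than the major third (4), so minor.

minor third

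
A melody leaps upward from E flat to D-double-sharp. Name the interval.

doubly augmented seventh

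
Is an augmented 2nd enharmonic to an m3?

Yes

An augmented second spans 3 semitones; a minor third spans 3.
They are enharmonically equivalent.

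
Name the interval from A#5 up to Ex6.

The letter names run A→E, a span of 4 letter steps, so the interval is some kind of fifth.
A# to E## is 8 semitones. A perfect fifth is 7, so 8 makes it augmented.

augmented fifth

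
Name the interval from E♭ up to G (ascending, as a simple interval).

The letter names run E→G, a span of 2 letter steps, so the interval is some kind of third.
Eb to G is 4 semitones. A major third is 4, so 4 makes it major.

major third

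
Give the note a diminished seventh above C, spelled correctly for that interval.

A seventh above C lands on the letter B.
A diminished seventh spans 9 semitones, so C moves to pitch class 9. On the letter B that is Bbb.

Bbb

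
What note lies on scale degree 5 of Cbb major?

Gbb

The Cbb major scale runs Cbb Dbb Ebb Fbb Gbb Abb Bbb.
Degree 5 is Gbb.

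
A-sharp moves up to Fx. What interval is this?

The letter names run A→F, a span of 5 letter steps, so the interval is some kind of sixth.
A# to F## is 9 semitones. A major sixth is 9, so 9 makes it major.

major sixth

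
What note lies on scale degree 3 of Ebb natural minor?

Gbb

The Ebb natural minor scale runs Ebb Fb Gbb Abb Bbb Cbb Dbb.
Degree 3 is Gbb.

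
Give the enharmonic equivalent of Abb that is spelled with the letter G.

G

Abb is pitch class 7. The letter G alone is pitch class 7.
Pitch class 7 on G needs no accidental: G.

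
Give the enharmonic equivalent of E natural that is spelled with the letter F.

Fb

E is pitch class 4. The letter F alone is pitch class 5.
To reach pitch class 4 from F requires an offset of -1 semitone, i.e. flat: Fb.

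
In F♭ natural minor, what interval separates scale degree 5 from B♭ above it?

major seventh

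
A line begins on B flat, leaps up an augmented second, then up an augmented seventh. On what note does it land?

B##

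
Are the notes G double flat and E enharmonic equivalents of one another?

No

Gbb is pitch class 5; E is pitch class 4.
The pitch classes differ (5 vs. 4), so they are not enharmonic equivalents.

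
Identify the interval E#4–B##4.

augmented fifth

Counting letters E–F–G–A–B gives a fifth.
E#→B## = 8 semitones, 1 wider than the perfect fifth (7), so augmented.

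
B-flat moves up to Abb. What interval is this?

diminished seventh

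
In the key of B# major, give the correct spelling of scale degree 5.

The B# major scale runs B# C## D## E# F## G## A##.
Degree 5 is F##.

F##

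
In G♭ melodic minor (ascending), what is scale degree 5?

Db

The Gb melodic minor (ascending) scale runs Gb Ab Bbb Cb Db Eb F.
Degree 5 is Db.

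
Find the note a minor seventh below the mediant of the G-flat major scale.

C

The mediant of Gb major is Bb.
A minor seventh (10 semitones) below Bb lands on the letter C, giving C.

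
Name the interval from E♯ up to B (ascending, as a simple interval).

Counting letters E–F–G–A–B gives a fifth.
E#→B = 6 semitones, 1 narrower than the perfect fifth (7), so diminished.

diminished fifth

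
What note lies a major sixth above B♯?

B up a major sixth is G#, so the target letter is G.
From B#, a major sixth is 9 semitones up: G##.

G##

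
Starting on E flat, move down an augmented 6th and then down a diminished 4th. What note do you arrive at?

Db

An augmented sixth down from Eb is Gbb (letter G, 10 semitones down).
A diminished fourth down from Gbb is Db (letter D, 4 semitones down).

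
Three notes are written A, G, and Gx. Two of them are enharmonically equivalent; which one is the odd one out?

G

In 12-tone equal temperament, enharmonic equivalents share a pitch class. A is pitch class 9; G is pitch class 7; G## is pitch class 9.
A and G## share pitch class 9, while G is pitch class 7.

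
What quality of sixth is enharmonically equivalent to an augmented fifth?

minor

An augmented fifth spans 8 semitones.
A sixth spanning 8 semitones is minor (the major sixth is 9).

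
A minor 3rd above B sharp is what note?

B up a major third is D#, so the target letter is D.
From B#, a minor third is 3 semitones up: D#.

D#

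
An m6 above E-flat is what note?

Cb

E up a major sixth is C#, so the target letter is C.
From Eb, a minor sixth is 8 semitones up: Cb.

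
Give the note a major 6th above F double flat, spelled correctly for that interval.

Dbb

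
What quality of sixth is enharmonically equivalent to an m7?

augmented

A minor seventh spans 10 semitones.
A sixth spanning 10 semitones is augmented (the major sixth is 9).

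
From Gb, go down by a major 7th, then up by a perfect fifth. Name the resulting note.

A major seventh down from Gb is Abb (letter A, 11 semitones down).
A perfect fifth up from Abb is Ebb (letter E, 7 semitones up).

Ebb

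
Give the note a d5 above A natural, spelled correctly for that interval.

Eb

A up a perfect fifth is E, so the target letter is E.
From A, a diminished fifth is 6 semitones up: Eb.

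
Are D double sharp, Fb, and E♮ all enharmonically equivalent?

Yes

D## is pitch class 4; Fb is pitch class 4; E is pitch class 4.
All spellings map to pitch class 4, so they are enharmonically equivalent.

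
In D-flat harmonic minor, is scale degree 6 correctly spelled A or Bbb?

Bbb

Each scale degree takes a distinct letter name. Degree 6 of a scale on D must use the letter B.
Bbb and A are enharmonically the same pitch, but only Bbb uses the letter B, so it is the correct spelling here.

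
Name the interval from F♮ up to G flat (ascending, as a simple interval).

Counting letters F–G gives a second.
F→Gb = 1 semitone, 1 narrower than the major second (2), so minor.

minor second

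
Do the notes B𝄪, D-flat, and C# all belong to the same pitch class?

B## = pitch class 1 and Db = pitch class 1 and C# = pitch class 1 — the same pitch class, so they are enharmonic equivalents.

Yes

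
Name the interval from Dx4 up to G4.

doubly diminished fourth

Counting letters D–E–F–G gives a fourth.
D##→G = 3 semitones, 2 narrower than the perfect fourth (5), so doubly diminished.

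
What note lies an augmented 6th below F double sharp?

A sixth below F lands on the letter A.
An augmented sixth spans 10 semitones, so F## moves to pitch class 9. On the letter A that is A.

A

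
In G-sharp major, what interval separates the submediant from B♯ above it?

The submediant of G# major is E#.
E# up to B#: letters E→B make it a fifth; 7 semitones makes it perfect.

perfect fifth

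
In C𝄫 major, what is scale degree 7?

Bbb

Degree 7 takes the letter 6 steps above C, which is B.
In major, degree 7 sits 11 semitones above the tonic. Cbb + 11 semitones is pitch class 9, spelled on B as Bbb.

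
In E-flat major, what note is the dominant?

Bb

Degree 5 takes the letter 4 steps above E, which is B.
In major, degree 5 sits 7 semitones above the tonic. Eb + 7 semitones is pitch class 10, spelled on B as Bb.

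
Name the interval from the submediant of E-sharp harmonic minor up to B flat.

The submediant of E# harmonic minor is C#.
C# up to Bb: letters C→B make it a seventh; 9 semitones makes it diminished.

diminished seventh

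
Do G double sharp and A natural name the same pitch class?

Yes

G## is pitch class 9; A is pitch class 9.
All spellings map to pitch class 9, so they are enharmonically equivalent.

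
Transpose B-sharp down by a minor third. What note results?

B down a major third is G, so the target letter is G.
From B#, a minor third is 3 semitones down: G##.

G##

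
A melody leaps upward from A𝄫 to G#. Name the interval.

doubly augmented seventh

Counting letters A–B–C–D–E–F–G gives a seventh.
Abb→G# = 13 semitones, 2 wider than the major seventh (11), so doubly augmented.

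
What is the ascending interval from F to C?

perfect fifth

Counting letters F–G–A–B–C gives a fifth.
F→C = 7 semitones, exactly the perfect fifth.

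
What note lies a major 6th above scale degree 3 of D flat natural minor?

Db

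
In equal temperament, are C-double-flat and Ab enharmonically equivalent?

Cbb is pitch class 10; Ab is pitch class 8.
The pitch classes differ (10 vs. 8), so they are not enharmonic equivalents.

No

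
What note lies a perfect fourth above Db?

A fourth above D lands on the letter G.
A perfect fourth spans 5 semitones, so Db moves to pitch class 6. On the letter G that is Gb.

Gb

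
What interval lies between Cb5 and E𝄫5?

minor third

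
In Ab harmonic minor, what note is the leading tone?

G

The Ab harmonic minor scale runs Ab Bb Cb Db Eb Fb G.
Degree 7 is G.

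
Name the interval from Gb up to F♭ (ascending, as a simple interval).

minor seventh

Counting letters G–A–B–C–D–E–F gives a seventh.
Gb→Fb = 10 semitones, 1 narrower than the major seventh (11), so minor.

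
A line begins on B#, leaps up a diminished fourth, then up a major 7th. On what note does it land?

D#

A diminished fourth up from B# is E (letter E, 4 semitones up).
A major seventh up from E is D# (letter D, 11 semitones up).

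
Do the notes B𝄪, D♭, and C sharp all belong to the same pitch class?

Yes

B## is pitch class 1; Db is pitch class 1; C# is pitch class 1.
All spellings map to pitch class 1, so they are enharmonically equivalent.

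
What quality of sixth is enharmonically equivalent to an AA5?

major

A doubly augmented fifth spans 9 semitones.
A sixth spanning 9 semitones is major (the major sixth is 9).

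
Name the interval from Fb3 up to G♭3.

The letter names run F→G, a span of 1 letter step, so the interval is some kind of second.
Fb to Gb is 2 semitones. A major second is 2, so 2 makes it major.

major second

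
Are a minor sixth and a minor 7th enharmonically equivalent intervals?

A minor sixth spans 8 semitones; a minor seventh spans 10.
The spans differ, so they are not enharmonic equivalents.

No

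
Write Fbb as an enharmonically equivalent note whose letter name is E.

Eb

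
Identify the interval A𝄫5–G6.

augmented seventh

Counting letters A–B–C–D–E–F–G gives a seventh.
Abb→G = 12 semitones, 1 wider than the major seventh (11), so augmented.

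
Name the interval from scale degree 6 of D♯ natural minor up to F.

Scale degree 6 of D# natural minor is B.
B up to F: letters B→F make it a fifth; 6 semitones makes it diminished.

diminished fifth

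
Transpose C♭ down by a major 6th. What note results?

Ebb

C down a major sixth is Eb, so the target letter is E.
From Cb, a major sixth is 9 semitones down: Ebb.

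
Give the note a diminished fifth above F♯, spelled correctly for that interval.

C

F up a perfect fifth is C, so the target letter is C.
From F#, a diminished fifth is 6 semitones up: C.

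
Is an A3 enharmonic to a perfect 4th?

An augmented third spans 5 semitones; a perfect fourth spans 5.
They are enharmonically equivalent.

Yes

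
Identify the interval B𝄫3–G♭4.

major sixth

The letter names run B→G, a span of 5 letter steps, so the interval is some kind of sixth.
Bbb to Gb is 9 semitones. A major sixth is 9, so 9 makes it major.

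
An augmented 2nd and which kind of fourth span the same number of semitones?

doubly diminished

An augmented second spans 3 semitones.
A fourth spanning 3 semitones is doubly diminished (the perfect fourth is 5).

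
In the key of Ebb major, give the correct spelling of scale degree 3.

Gb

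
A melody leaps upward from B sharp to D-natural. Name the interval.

diminished third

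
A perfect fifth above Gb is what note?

Db

A fifth above G lands on the letter D.
A perfect fifth spans 7 semitones, so Gb moves to pitch class 1. On the letter D that is Db.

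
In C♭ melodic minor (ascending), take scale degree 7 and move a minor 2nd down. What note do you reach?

Scale degree 7 of Cb melodic minor (ascending) is Bb.
A minor second (1 semitone) below Bb lands on the letter A, giving A.

A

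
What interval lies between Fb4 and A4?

augmented third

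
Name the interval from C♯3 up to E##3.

Counting letters C–D–E gives a third.
C#→E## = 5 semitones, 1 wider than the major third (4), so augmented.

augmented third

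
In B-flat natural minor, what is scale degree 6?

The Bb natural minor scale runs Bb C Db Eb F Gb Ab.
Degree 6 is Gb.

Gb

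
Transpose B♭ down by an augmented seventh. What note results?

B down a major seventh is C, so the target letter is C.
From Bb, an augmented seventh is 12 semitones down: Cbb.

Cbb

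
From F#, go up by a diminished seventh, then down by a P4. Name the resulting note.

A diminished seventh up from F# is Eb (letter E, 9 semitones up).
A perfect fourth down from Eb is Bb (letter B, 5 semitones down).

Bb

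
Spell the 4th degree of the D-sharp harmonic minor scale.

Degree 4 takes the letter 3 steps above D, which is G.
In harmonic minor, degree 4 sits 5 semitones above the tonic. D# + 5 semitones is pitch class 8, spelled on G as G#.

G#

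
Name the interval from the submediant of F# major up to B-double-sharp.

augmented sixth

The submediant of F# major is D#.
D# up to B##: letters D→B make it a sixth; 10 semitones makes it augmented.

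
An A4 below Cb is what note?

A fourth below C lands on the letter G.
An augmented fourth spans 6 semitones, so Cb moves to pitch class 5. On the letter G that is Gbb.

Gbb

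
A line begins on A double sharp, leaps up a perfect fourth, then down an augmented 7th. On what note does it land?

E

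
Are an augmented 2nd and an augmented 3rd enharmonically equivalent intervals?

No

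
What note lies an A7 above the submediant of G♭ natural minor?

D

The submediant of Gb natural minor is Ebb.
An augmented seventh (12 semitones) above Ebb lands on the letter D, giving D.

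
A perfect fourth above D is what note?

A fourth above D lands on the letter G.
A perfect fourth spans 5 semitones, so D moves to pitch class 7. On the letter G that is G.

G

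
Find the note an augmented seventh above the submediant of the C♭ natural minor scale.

G

The submediant of Cb natural minor is Abb.
An augmented seventh (12 semitones) above Abb lands on the letter G, giving G.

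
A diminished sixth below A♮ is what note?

C##

A down a major sixth is C, so the target letter is C.
From A, a diminished sixth is 7 semitones down: C##.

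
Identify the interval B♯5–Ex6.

The letter names run B→E, a span of 3 letter steps, so the interval is some kind of fourth.
B# to E## is 6 semitones. A perfect fourth is 5, so 6 makes it augmented.

augmented fourth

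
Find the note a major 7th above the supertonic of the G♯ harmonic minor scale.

The supertonic of G# harmonic minor is A#.
A major seventh (11 semitones) above A# lands on the letter G, giving G##.

G##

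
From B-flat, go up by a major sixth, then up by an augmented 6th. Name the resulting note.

E#

A major sixth up from Bb is G (letter G, 9 semitones up).
An augmented sixth up from G is E# (letter E, 10 semitones up).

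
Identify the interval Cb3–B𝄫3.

minor seventh

The letter names run C→B, a span of 6 letter steps, so the interval is some kind of seventh.
Cb to Bbb is 10 semitones. A major seventh is 11, so 10 makes it minor.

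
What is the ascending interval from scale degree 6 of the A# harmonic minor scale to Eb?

diminished seventh

Scale degree 6 of A# harmonic minor is F#.
F# up to Eb: letters F→E make it a seventh; 9 semitones makes it diminished.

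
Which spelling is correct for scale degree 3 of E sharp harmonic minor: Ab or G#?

Each scale degree takes a distinct letter name. Degree 3 of a scale on E must use the letter G.
G# and Ab are enharmonically the same pitch, but only G# uses the letter G, so it is the correct spelling here.

G#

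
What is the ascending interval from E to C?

minor sixth

Counting letters E–F–G–A–B–C gives a sixth.
E→C = 8 semitones, 1 narrower than the major sixth (9), so minor.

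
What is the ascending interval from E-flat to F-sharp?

The letter names run E→F, a span of 1 letter step, so the interval is some kind of second.
Eb to F# is 3 semitones. A major second is 2, so 3 makes it augmented.

augmented second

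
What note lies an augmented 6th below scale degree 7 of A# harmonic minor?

B

Scale degree 7 of A# harmonic minor is G##.
An augmented sixth (10 semitones) below G## lands on the letter B, giving B.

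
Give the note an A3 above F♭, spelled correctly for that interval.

F up a major third is A, so the target letter is A.
From Fb, an augmented third is 5 semitones up: A.

A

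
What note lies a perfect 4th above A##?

D##

A up a perfect fourth is D, so the target letter is D.
From A##, a perfect fourth is 5 semitones up: D##.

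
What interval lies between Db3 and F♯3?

Counting letters D–E–F gives a third.
Db→F# = 5 semitones, 1 wider than the major third (4), so augmented.

augmented third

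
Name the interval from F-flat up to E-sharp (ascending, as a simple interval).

The letter names run F→E, a span of 6 letter steps, so the interval is some kind of seventh.
Fb to E# is 13 semitones. A major seventh is 11, so 13 makes it doubly augmented.

doubly augmented seventh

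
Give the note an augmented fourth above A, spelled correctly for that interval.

D#

A up a perfect fourth is D, so the target letter is D.
From A, an augmented fourth is 6 semitones up: D#.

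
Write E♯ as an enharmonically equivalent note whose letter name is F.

F

Plain F sits at the same pitch as E#, so on the letter F the same pitch needs a natural: F.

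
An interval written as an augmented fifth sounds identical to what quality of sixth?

minor

An augmented fifth spans 8 semitones.
A sixth spanning 8 semitones is minor (the major sixth is 9).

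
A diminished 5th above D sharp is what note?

A

A fifth above D lands on the letter A.
A diminished fifth spans 6 semitones, so D# moves to pitch class 9. On the letter A that is A.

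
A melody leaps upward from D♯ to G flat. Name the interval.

Counting letters D–E–F–G gives a fourth.
D#→Gb = 3 semitones, 2 narrower than the perfect fourth (5), so doubly diminished.

doubly diminished fourth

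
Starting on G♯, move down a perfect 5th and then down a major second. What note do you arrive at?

A perfect fifth down from G# is C# (letter C, 7 semitones down).
A major second down from C# is B (letter B, 2 semitones down).

B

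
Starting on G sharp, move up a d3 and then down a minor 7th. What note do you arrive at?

C

A diminished third up from G# is Bb (letter B, 2 semitones up).
A minor seventh down from Bb is C (letter C, 10 semitones down).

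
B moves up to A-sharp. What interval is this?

major seventh

Counting letters B–C–D–E–F–G–A gives a seventh.
B→A# = 11 semitones, exactly the major seventh.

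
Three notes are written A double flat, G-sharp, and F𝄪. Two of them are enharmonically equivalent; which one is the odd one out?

In 12-tone equal temperament, enharmonic equivalents share a pitch class. Abb is pitch class 7; G# is pitch class 8; F## is pitch class 7.
Abb and F## share pitch class 7, while G# is pitch class 8.

G#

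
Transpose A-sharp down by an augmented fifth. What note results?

A fifth below A lands on the letter D.
An augmented fifth spans 8 semitones, so A# moves to pitch class 2. On the letter D that is D.

D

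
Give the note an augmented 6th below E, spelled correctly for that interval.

E down a major sixth is G, so the target letter is G.
From E, an augmented sixth is 10 semitones down: Gb.

Gb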